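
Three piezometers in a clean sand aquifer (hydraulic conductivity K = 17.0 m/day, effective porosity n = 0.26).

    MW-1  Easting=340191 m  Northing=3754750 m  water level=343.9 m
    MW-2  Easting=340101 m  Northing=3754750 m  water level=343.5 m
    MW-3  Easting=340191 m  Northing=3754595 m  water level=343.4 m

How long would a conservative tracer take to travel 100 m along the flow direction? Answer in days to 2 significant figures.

∂h/∂x = (343.5 − 343.9) / (340101 − 340191) = +0.004444
∂h/∂y = (343.4 − 343.9) / (3754595 − 3754750) = +0.003226
|∇h| = √(0.004444² + 0.003226²) = 0.005491
Seepage velocity v = K·i/n = 17.0 × 0.005491 / 0.26 = 0.359 m/day.
t = 100 / 0.359 = 278.6 days.

280 days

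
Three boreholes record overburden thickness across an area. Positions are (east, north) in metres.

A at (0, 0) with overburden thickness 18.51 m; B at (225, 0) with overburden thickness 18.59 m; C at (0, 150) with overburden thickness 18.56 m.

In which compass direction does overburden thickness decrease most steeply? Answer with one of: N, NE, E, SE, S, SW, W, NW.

SW

∂d/∂x = (18.59 − 18.51) / (225 − 0) = +0.0003556
∂d/∂y = (18.56 − 18.51) / (150 − 0) = +0.0003333
Steepest decrease is along −∇f = (-0.0003556 E, -0.0003333 N) → southwest.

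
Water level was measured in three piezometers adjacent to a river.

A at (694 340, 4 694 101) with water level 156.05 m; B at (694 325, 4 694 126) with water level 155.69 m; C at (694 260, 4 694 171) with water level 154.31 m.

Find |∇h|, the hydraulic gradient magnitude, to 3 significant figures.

0.0195

Taking A as reference: B−A = (-15, 25, -0.36); C−A = (-80, 70, -1.74).
Solve a·Δx + b·Δy = Δh: det = (-15)·70 − (-80)·25 = 950.
∂h/∂x = [(-0.36)·70 − (-1.74)·25] / 950 = +0.01926
∂h/∂y = [(-15)·(-1.74) − (-80)·(-0.36)] / 950 = -0.002842
|∇h| = √(0.01926² + -0.002842²) = 0.01947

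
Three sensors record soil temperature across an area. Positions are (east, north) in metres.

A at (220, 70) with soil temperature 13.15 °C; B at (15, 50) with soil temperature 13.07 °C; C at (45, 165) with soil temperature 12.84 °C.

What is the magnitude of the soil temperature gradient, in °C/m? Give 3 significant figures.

0.00224 °C/m

Taking A as reference: B−A = (-205, -20, -0.08); C−A = (-175, 95, -0.31).
Solve a·Δx + b·Δy = ΔT: det = (-205)·95 − (-175)·(-20) = -22975.
∂T/∂x = [(-0.08)·95 − (-0.31)·(-20)] / -22975 = +0.0006007
∂T/∂y = [(-205)·(-0.31) − (-175)·(-0.08)] / -22975 = -0.002157
|∇f| = √(0.0006007² + -0.002157²) = 0.002239 °C/m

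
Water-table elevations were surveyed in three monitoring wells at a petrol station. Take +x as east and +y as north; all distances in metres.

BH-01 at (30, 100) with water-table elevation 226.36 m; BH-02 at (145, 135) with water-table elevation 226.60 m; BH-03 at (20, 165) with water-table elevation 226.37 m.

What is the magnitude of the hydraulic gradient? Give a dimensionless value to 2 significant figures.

0.0020

Taking BH-01 as reference: BH-02−BH-01 = (115, 35, +0.24); BH-03−BH-01 = (-10, 65, +0.01).
Solve a·Δx + b·Δy = Δh: det = 115·65 − (-10)·35 = 7825.
∂h/∂x = [(+0.24)·65 − (+0.01)·35] / 7825 = +0.001949
∂h/∂y = [115·(+0.01) − (-10)·(+0.24)] / 7825 = +0.0004537
|∇h| = √(0.001949² + 0.0004537²) = 0.002001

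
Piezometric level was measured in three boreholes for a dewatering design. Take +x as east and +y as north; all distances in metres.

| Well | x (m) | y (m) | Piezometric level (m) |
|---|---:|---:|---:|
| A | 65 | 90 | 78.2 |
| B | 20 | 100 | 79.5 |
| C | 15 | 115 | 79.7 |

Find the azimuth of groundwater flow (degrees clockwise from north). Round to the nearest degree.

With h = a·x + b·y + c and A as origin, the differences give:
  (-45)·a + 10·b = +1.3
  (-50)·a + 25·b = +1.5
Eliminate b (×25 and ×10, subtract): -625·a = 17.50 → a = ∂h/∂x = -0.02800
Back-substitute: b = ∂h/∂y = +0.004000.
Flow direction (−∇h) has components (+0.02800 E, -0.004000 N).
Azimuth = atan2(E, N) = atan2(+0.02800, -0.004000) = 98.1° ≈ 098°.

098°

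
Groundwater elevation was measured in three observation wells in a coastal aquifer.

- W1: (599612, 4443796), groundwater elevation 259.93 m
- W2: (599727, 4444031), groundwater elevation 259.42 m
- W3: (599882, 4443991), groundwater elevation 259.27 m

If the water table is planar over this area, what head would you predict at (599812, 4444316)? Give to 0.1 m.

258.9 m

Taking W1 as reference: W2−W1 = (115, 235, -0.51); W3−W1 = (270, 195, -0.66).
Determinant of the coordinate differences = 115·195 − 270·235 = -41025.
∂h/∂x = [(-0.51)·195 − (-0.66)·235] / -41025 = -0.001356
∂h/∂y = [115·(-0.66) − 270·(-0.51)] / -41025 = -0.001506
h(599812, 4444316) = 259.93 + (-0.001356)·(200) + (-0.001506)·(520) = 259.93 -0.271 -0.783 = 258.875 m.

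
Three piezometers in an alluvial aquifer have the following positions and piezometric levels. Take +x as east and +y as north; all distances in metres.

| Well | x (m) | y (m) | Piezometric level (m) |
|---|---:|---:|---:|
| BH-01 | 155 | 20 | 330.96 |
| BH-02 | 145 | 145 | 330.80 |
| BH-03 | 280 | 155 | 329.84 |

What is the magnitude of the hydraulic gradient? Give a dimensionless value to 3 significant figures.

Taking BH-01 as reference: BH-02−BH-01 = (-10, 125, -0.16); BH-03−BH-01 = (125, 135, -1.12).
Determinant of the coordinate differences = (-10)·135 − 125·125 = -16975.
∂h/∂x = [(-0.16)·135 − (-1.12)·125] / -16975 = -0.006975
∂h/∂y = [(-10)·(-1.12) − 125·(-0.16)] / -16975 = -0.001838
|∇h| = √(-0.006975² + -0.001838²) = 0.007213

0.00721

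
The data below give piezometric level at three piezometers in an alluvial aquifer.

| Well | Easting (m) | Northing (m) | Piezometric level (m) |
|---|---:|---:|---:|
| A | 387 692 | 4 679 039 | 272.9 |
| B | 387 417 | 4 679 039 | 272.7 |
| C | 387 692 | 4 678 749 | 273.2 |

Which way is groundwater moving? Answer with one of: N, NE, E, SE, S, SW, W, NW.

∂h/∂x = (272.7 − 272.9) / (387417 − 387692) = +0.0007273
∂h/∂y = (273.2 − 272.9) / (4678749 − 4679039) = -0.001034
Flow = −∇h = (-0.0007273 east, +0.001034 north), which points northwest.

NW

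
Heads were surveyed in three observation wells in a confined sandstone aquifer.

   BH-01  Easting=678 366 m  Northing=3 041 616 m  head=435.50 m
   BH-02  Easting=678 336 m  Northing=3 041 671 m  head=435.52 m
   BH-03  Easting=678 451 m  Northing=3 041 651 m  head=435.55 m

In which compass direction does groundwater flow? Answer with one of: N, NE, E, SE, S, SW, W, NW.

SW

Taking BH-01 as reference: BH-02−BH-01 = (-30, 55, +0.02); BH-03−BH-01 = (85, 35, +0.05).
Determinant of the coordinate differences = (-30)·35 − 85·55 = -5725.
∂h/∂x = [(+0.02)·35 − (+0.05)·55] / -5725 = +0.0003581
∂h/∂y = [(-30)·(+0.05) − 85·(+0.02)] / -5725 = +0.0005590
Flow = −∇h = (-0.0003581 east, -0.0005590 north), which points southwest.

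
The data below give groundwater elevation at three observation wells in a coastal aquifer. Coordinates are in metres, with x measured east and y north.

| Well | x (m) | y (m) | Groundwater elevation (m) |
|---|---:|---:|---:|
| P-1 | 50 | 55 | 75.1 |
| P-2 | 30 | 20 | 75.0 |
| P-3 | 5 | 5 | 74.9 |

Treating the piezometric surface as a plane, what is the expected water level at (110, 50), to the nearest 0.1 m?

75.3 m

Differences from P-1: to P-2 (Δx, Δy, Δh) = (-20, -35, -0.1); to P-3 = (-45, -50, -0.2).
Determinant of the coordinate differences = (-20)·(-50) − (-45)·(-35) = -575.
∂h/∂x = [(-0.1)·(-50) − (-0.2)·(-35)] / -575 = +0.003478
∂h/∂y = [(-20)·(-0.2) − (-45)·(-0.1)] / -575 = +0.0008696
h(110, 50) = 75.1 + (+0.003478)·(60) + (+0.0008696)·(-5) = 75.1 +0.209 -0.004 = 75.304 m.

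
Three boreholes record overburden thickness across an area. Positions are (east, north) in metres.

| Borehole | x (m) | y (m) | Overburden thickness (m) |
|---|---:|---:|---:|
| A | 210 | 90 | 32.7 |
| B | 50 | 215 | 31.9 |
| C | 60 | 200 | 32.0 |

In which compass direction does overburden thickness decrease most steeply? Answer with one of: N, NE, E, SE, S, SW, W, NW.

N

With d = a·x + b·y + c and A as origin, the differences give:
  (-160)·a + 125·b = -0.8
  (-150)·a + 110·b = -0.7
Eliminate b (×110 and ×125, subtract): 1150·a = -0.50 → a = ∂d/∂x = -0.0004348
Back-substitute: b = ∂d/∂y = -0.006957.
Steepest decrease is along −∇f = (+0.0004348 E, +0.006957 N) → north.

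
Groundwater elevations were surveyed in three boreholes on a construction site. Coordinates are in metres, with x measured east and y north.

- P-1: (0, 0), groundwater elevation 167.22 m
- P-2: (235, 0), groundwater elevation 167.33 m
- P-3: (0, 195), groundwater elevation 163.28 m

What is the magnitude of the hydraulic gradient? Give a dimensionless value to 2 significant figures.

0.020

∂h/∂x = (167.33 − 167.22) / (235 − 0) = +0.0004681
∂h/∂y = (163.28 − 167.22) / (195 − 0) = -0.02021
|∇h| = √(0.0004681² + -0.02021²) = 0.02022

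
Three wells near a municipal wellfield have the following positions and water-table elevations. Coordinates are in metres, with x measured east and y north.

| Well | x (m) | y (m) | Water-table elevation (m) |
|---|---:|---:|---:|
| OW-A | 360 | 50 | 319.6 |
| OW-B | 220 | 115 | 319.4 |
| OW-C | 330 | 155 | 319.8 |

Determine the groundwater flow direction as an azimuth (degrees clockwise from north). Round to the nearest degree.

225°

Differences from OW-A: to OW-B (Δx, Δy, Δh) = (-140, 65, -0.2); to OW-C = (-30, 105, +0.2).
Solve a·Δx + b·Δy = Δh: det = (-140)·105 − (-30)·65 = -12750.
∂h/∂x = [(-0.2)·105 − (+0.2)·65] / -12750 = +0.002667
∂h/∂y = [(-140)·(+0.2) − (-30)·(-0.2)] / -12750 = +0.002667
Flow direction (−∇h) has components (-0.002667 E, -0.002667 N).
Azimuth = atan2(E, N) = atan2(-0.002667, -0.002667) = 225.0° ≈ 225°.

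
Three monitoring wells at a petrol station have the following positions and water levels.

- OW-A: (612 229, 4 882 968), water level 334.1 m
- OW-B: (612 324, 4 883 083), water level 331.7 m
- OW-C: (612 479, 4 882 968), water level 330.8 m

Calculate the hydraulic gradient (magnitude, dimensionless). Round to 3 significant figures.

Taking OW-A as reference: OW-B−OW-A = (95, 115, -2.4); OW-C−OW-A = (250, 0, -3.3).
Solve a·Δx + b·Δy = Δh: det = 95·0 − 250·115 = -28750.
∂h/∂x = [(-2.4)·0 − (-3.3)·115] / -28750 = -0.01320
∂h/∂y = [95·(-3.3) − 250·(-2.4)] / -28750 = -0.009965
|∇h| = √(-0.01320² + -0.009965²) = 0.01654

0.0165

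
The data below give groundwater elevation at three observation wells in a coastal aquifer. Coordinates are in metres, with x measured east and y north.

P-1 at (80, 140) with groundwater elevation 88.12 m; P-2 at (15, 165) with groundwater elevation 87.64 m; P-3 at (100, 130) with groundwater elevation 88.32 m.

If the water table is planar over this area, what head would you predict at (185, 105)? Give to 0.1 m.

With h = a·x + b·y + c and P-1 as origin, the differences give:
  (-65)·a + 25·b = -0.48
  20·a + (-10)·b = +0.20
Eliminate b (×(-10) and ×25, subtract): 150·a = -0.200 → a = ∂h/∂x = -0.001333
Back-substitute: b = ∂h/∂y = -0.02267.
h(185, 105) = 88.12 + (-0.001333)·(105) + (-0.02267)·(-35) = 88.12 -0.140 +0.793 = 88.773 m.

88.8 m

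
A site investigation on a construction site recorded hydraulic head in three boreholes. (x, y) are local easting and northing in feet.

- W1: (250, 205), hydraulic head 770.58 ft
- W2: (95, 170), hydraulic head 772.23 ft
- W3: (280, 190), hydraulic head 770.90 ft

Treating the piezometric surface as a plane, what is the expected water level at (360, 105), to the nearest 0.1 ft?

773.1 ft

Differences from W1: to W2 (Δx, Δy, Δh) = (-155, -35, +1.65); to W3 = (30, -15, +0.32).
Solve a·Δx + b·Δy = Δh: det = (-155)·(-15) − 30·(-35) = 3375.
∂h/∂x = [(+1.65)·(-15) − (+0.32)·(-35)] / 3375 = -0.004015
∂h/∂y = [(-155)·(+0.32) − 30·(+1.65)] / 3375 = -0.02936
h(360, 105) = 770.58 + (-0.004015)·(110) + (-0.02936)·(-100) = 770.58 -0.442 +2.936 = 773.075 ft.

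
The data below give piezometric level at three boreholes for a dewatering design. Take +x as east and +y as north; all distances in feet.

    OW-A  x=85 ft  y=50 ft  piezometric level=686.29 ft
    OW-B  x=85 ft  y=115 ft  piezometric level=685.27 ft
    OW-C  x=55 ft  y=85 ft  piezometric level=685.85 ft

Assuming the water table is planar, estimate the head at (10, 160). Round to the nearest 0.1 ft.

684.8 ft

Differences from OW-A: to OW-B (Δx, Δy, Δh) = (0, 65, -1.02); to OW-C = (-30, 35, -0.44).
Determinant of the coordinate differences = 0·35 − (-30)·65 = 1950.
∂h/∂x = [(-1.02)·35 − (-0.44)·65] / 1950 = -0.003641
∂h/∂y = [0·(-0.44) − (-30)·(-1.02)] / 1950 = -0.01569
h(10, 160) = 686.29 + (-0.003641)·(-75) + (-0.01569)·(110) = 686.29 +0.273 -1.726 = 684.837 ft.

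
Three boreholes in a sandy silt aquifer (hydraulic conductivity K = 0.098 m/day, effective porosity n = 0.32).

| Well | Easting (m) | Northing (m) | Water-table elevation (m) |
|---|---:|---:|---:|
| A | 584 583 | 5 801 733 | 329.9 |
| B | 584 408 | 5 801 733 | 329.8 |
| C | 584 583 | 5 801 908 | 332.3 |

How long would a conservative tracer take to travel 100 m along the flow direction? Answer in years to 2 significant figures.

65 years

∂h/∂x = (329.8 − 329.9) / (584408 − 584583) = +0.0005714
∂h/∂y = (332.3 − 329.9) / (5801908 − 5801733) = +0.01371
|∇h| = √(0.0005714² + 0.01371²) = 0.01372
Seepage velocity v = K·i/n = 0.098 × 0.01372 / 0.32 = 0.004202 m/day.
t = 100 / 0.004202 = 2.38e+04 days = 65.2 years.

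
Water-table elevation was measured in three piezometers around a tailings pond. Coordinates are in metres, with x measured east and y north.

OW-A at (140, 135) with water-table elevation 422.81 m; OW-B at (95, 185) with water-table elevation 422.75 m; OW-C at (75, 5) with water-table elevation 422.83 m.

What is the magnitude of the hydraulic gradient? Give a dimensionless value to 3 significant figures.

0.000915

With h = a·x + b·y + c and OW-A as origin, the differences give:
  (-45)·a + 50·b = -0.06
  (-65)·a + (-130)·b = +0.02
Eliminate b (×(-130) and ×50, subtract): 9100·a = 6.800 → a = ∂h/∂x = +0.0007473
Back-substitute: b = ∂h/∂y = -0.0005275.
|∇h| = √(0.0007473² + -0.0005275²) = 0.0009147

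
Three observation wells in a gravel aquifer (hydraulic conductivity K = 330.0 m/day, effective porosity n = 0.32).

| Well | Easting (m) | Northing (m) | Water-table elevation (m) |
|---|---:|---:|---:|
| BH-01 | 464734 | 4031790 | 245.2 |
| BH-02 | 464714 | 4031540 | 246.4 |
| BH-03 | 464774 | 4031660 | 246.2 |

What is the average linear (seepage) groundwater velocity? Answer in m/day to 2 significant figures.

Taking BH-01 as reference: BH-02−BH-01 = (-20, -250, +1.2); BH-03−BH-01 = (40, -130, +1.0).
Solve a·Δx + b·Δy = Δh: det = (-20)·(-130) − 40·(-250) = 12600.
∂h/∂x = [(+1.2)·(-130) − (+1.0)·(-250)] / 12600 = +0.007460
∂h/∂y = [(-20)·(+1.0) − 40·(+1.2)] / 12600 = -0.005397
|∇h| = √(0.007460² + -0.005397²) = 0.009208
Seepage velocity v = K·i/n = 330.0 × 0.009208 / 0.32 = 9.496 m/day.

9.5 m/day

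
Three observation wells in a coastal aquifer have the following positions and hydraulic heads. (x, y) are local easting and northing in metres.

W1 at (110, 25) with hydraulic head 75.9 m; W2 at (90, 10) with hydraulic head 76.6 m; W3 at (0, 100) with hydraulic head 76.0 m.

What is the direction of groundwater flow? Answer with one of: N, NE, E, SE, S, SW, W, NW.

With h = a·x + b·y + c and W1 as origin, the differences give:
  (-20)·a + (-15)·b = +0.7
  (-110)·a + 75·b = +0.1
Eliminate b (×75 and ×(-15), subtract): -3150·a = 54.00 → a = ∂h/∂x = -0.01714
Back-substitute: b = ∂h/∂y = -0.02381.
Flow = −∇h = (+0.01714 east, +0.02381 north), which points northeast.

NE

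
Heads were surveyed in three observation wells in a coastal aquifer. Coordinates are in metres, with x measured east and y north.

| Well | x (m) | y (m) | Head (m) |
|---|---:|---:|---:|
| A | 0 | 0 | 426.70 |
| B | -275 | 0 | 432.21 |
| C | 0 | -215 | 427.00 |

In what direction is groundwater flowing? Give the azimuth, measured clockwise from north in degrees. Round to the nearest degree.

086°

∂h/∂x = (432.21 − 426.70) / (-275 − 0) = -0.02004
∂h/∂y = (427.00 − 426.70) / (-215 − 0) = -0.001395
Flow direction (−∇h) has components (+0.02004 E, +0.001395 N).
Azimuth = atan2(E, N) = atan2(+0.02004, +0.001395) = 86.0° ≈ 086°.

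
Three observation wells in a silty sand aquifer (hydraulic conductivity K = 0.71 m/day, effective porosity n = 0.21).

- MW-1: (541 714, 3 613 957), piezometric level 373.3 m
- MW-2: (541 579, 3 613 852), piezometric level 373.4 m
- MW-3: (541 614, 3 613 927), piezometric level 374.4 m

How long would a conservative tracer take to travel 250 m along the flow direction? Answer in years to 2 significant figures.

7.3 years

Differences from MW-1: to MW-2 (Δx, Δy, Δh) = (-135, -105, +0.1); to MW-3 = (-100, -30, +1.1).
Solve a·Δx + b·Δy = Δh: det = (-135)·(-30) − (-100)·(-105) = -6450.
∂h/∂x = [(+0.1)·(-30) − (+1.1)·(-105)] / -6450 = -0.01744
∂h/∂y = [(-135)·(+1.1) − (-100)·(+0.1)] / -6450 = +0.02147
|∇h| = √(-0.01744² + 0.02147²) = 0.02766
Seepage velocity v = K·i/n = 0.71 × 0.02766 / 0.21 = 0.09352 m/day.
t = 250 / 0.09352 = 2673 days = 7.32 years.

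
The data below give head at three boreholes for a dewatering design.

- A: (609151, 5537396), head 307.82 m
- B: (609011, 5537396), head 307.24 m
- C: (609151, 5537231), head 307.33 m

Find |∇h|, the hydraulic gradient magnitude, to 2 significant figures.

0.0051

∂h/∂x = (307.24 − 307.82) / (609011 − 609151) = +0.004143
∂h/∂y = (307.33 − 307.82) / (5537231 − 5537396) = +0.002970
|∇h| = √(0.004143² + 0.002970²) = 0.005098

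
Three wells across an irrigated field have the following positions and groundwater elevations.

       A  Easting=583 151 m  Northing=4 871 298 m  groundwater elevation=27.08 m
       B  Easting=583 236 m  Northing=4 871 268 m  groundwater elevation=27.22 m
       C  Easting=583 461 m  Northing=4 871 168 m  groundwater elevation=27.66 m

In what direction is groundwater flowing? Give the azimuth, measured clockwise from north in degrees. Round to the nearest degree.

With h = a·x + b·y + c and A as origin, the differences give:
  85·a + (-30)·b = +0.14
  310·a + (-130)·b = +0.58
Eliminate b (×(-130) and ×(-30), subtract): -1750·a = -0.800 → a = ∂h/∂x = +0.0004571
Back-substitute: b = ∂h/∂y = -0.003371.
Flow direction (−∇h) has components (-0.0004571 E, +0.003371 N).
Azimuth = atan2(E, N) = atan2(-0.0004571, +0.003371) = 352.3° ≈ 352°.

352°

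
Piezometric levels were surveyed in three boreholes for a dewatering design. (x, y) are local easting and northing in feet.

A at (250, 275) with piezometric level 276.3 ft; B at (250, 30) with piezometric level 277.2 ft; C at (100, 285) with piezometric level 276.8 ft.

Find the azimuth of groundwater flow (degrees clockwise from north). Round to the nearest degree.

With h = a·x + b·y + c and A as origin, the differences give:
  0·a + (-245)·b = +0.9
  (-150)·a + 10·b = +0.5
Eliminate b (×10 and ×(-245), subtract): -36750·a = 131.50 → a = ∂h/∂x = -0.003578
Back-substitute: b = ∂h/∂y = -0.003673.
Flow direction (−∇h) has components (+0.003578 E, +0.003673 N).
Azimuth = atan2(E, N) = atan2(+0.003578, +0.003673) = 44.2° ≈ 044°.

044°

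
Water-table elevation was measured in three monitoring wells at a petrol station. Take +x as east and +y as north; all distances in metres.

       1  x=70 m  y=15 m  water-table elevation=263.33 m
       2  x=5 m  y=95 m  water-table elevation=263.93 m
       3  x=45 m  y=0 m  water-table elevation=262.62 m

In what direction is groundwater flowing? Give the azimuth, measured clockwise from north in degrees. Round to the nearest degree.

218°

Taking 1 as reference: 2−1 = (-65, 80, +0.60); 3−1 = (-25, -15, -0.71).
Solve a·Δx + b·Δy = Δh: det = (-65)·(-15) − (-25)·80 = 2975.
∂h/∂x = [(+0.60)·(-15) − (-0.71)·80] / 2975 = +0.01607
∂h/∂y = [(-65)·(-0.71) − (-25)·(+0.60)] / 2975 = +0.02055
Flow direction (−∇h) has components (-0.01607 E, -0.02055 N).
Azimuth = atan2(E, N) = atan2(-0.01607, -0.02055) = 218.0° ≈ 218°.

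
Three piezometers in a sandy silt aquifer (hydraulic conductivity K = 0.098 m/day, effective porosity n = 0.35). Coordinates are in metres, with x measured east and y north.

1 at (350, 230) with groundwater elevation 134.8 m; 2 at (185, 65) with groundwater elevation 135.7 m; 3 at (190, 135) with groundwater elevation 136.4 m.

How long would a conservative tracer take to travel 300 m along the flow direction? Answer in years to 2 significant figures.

150 years

Taking 1 as reference: 2−1 = (-165, -165, +0.9); 3−1 = (-160, -95, +1.6).
Solve a·Δx + b·Δy = Δh: det = (-165)·(-95) − (-160)·(-165) = -10725.
∂h/∂x = [(+0.9)·(-95) − (+1.6)·(-165)] / -10725 = -0.01664
∂h/∂y = [(-165)·(+1.6) − (-160)·(+0.9)] / -10725 = +0.01119
|∇h| = √(-0.01664² + 0.01119²) = 0.02005
Seepage velocity v = K·i/n = 0.098 × 0.02005 / 0.35 = 0.005614 m/day.
t = 300 / 0.005614 = 5.344e+04 days = 146 years.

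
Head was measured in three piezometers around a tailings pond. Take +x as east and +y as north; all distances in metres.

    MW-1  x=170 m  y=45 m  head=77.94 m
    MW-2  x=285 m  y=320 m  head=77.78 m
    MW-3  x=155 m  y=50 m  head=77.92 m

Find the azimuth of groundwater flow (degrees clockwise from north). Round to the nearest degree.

Taking MW-1 as reference: MW-2−MW-1 = (115, 275, -0.16); MW-3−MW-1 = (-15, 5, -0.02).
Determinant of the coordinate differences = 115·5 − (-15)·275 = 4700.
∂h/∂x = [(-0.16)·5 − (-0.02)·275] / 4700 = +0.0010000
∂h/∂y = [115·(-0.02) − (-15)·(-0.16)] / 4700 = -0.0010000
Flow direction (−∇h) has components (-0.0010000 E, +0.0010000 N).
Azimuth = atan2(E, N) = atan2(-0.0010000, +0.0010000) = 315.0° ≈ 315°.

315°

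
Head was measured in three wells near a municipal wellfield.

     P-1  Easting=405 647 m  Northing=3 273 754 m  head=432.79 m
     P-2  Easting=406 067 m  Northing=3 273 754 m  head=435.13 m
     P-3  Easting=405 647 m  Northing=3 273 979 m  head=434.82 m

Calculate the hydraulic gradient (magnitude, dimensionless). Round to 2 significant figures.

∂h/∂x = (435.13 − 432.79) / (406067 − 405647) = +0.005571
∂h/∂y = (434.82 − 432.79) / (3273979 − 3273754) = +0.009022
|∇h| = √(0.005571² + 0.009022²) = 0.0106

0.011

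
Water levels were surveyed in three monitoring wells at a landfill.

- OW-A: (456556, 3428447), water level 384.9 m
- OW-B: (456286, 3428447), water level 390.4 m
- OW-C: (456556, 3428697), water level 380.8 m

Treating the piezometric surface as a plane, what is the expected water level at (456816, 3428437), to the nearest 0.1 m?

379.8 m

∂h/∂x = (390.4 − 384.9) / (456286 − 456556) = -0.02037
∂h/∂y = (380.8 − 384.9) / (3428697 − 3428447) = -0.01640
h(456816, 3428437) = 384.9 + (-0.02037)·(260) + (-0.01640)·(-10) = 384.9 -5.296 +0.164 = 379.768 m.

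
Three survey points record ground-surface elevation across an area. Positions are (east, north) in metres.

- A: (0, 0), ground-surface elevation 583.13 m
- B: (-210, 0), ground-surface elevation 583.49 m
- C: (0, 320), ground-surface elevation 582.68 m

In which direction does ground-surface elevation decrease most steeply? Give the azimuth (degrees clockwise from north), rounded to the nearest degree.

051°

∂z/∂x = (583.49 − 583.13) / (-210 − 0) = -0.001714
∂z/∂y = (582.68 − 583.13) / (320 − 0) = -0.001406
Steepest decrease is along −∇f: components (+0.001714 E, +0.001406 N).
Azimuth = atan2(+0.001714, +0.001406) = 50.6° ≈ 051°.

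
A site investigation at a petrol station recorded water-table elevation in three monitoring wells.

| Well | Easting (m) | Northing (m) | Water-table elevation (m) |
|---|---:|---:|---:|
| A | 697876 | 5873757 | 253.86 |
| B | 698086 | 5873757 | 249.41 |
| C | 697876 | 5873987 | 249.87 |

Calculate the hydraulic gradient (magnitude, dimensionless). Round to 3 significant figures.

∂h/∂x = (249.41 − 253.86) / (698086 − 697876) = -0.02119
∂h/∂y = (249.87 − 253.86) / (5873987 − 5873757) = -0.01735
|∇h| = √(-0.02119² + -0.01735²) = 0.02739

0.0274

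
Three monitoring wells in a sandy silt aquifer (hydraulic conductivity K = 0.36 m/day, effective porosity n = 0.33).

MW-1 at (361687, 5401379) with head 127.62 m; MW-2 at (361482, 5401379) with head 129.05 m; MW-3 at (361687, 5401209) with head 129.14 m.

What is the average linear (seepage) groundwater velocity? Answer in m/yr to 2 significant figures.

4.5 m/yr

∂h/∂x = (129.05 − 127.62) / (361482 − 361687) = -0.006976
∂h/∂y = (129.14 − 127.62) / (5401209 − 5401379) = -0.008941
|∇h| = √(-0.006976² + -0.008941²) = 0.01134
Seepage velocity v = K·i/n = 0.36 × 0.01134 / 0.33 = 0.01237 m/day = 4.518 m/yr.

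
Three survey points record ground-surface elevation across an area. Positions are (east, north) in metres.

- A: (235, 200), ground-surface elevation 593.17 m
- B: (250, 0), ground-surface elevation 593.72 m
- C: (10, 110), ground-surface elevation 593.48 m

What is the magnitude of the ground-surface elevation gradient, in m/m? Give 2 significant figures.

0.0028 m/m

With z = a·x + b·y + c and A as origin, the differences give:
  15·a + (-200)·b = +0.55
  (-225)·a + (-90)·b = +0.31
Eliminate b (×(-90) and ×(-200), subtract): -46350·a = 12.500 → a = ∂z/∂x = -0.0002697
Back-substitute: b = ∂z/∂y = -0.002770.
|∇f| = √(-0.0002697² + -0.002770²) = 0.002783 m/m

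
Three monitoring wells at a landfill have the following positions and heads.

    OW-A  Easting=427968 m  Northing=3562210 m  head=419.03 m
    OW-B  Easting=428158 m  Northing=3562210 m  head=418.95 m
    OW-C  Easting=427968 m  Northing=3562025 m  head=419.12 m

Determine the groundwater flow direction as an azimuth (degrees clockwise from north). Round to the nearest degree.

041°

∂h/∂x = (418.95 − 419.03) / (428158 − 427968) = -0.0004211
∂h/∂y = (419.12 − 419.03) / (3562025 − 3562210) = -0.0004865
Flow direction (−∇h) has components (+0.0004211 E, +0.0004865 N).
Azimuth = atan2(E, N) = atan2(+0.0004211, +0.0004865) = 40.9° ≈ 041°.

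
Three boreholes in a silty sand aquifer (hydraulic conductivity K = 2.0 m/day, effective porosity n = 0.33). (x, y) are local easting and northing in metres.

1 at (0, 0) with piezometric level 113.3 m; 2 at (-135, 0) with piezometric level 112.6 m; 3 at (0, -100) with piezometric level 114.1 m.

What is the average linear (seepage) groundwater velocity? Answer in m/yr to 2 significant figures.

∂h/∂x = (112.6 − 113.3) / (-135 − 0) = +0.005185
∂h/∂y = (114.1 − 113.3) / (-100 − 0) = -0.008000
|∇h| = √(0.005185² + -0.008000²) = 0.009533
Seepage velocity v = K·i/n = 2.0 × 0.009533 / 0.33 = 0.05778 m/day = 21.1 m/yr.

21 m/yr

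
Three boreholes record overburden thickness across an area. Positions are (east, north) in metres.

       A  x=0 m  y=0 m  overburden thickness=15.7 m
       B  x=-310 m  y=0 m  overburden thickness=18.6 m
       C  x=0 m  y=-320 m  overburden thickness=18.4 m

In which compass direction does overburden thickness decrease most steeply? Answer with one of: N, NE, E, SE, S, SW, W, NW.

∂d/∂x = (18.6 − 15.7) / (-310 − 0) = -0.009355
∂d/∂y = (18.4 − 15.7) / (-320 − 0) = -0.008437
Steepest decrease is along −∇f = (+0.009355 E, +0.008437 N) → northeast.

NE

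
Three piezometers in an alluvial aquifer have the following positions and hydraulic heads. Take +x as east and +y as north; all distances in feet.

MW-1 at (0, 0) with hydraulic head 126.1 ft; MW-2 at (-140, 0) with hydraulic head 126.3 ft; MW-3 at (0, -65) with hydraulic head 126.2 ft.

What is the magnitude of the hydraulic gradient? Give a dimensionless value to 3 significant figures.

0.00210

∂h/∂x = (126.3 − 126.1) / (-140 − 0) = -0.001429
∂h/∂y = (126.2 − 126.1) / (-65 − 0) = -0.001538
|∇h| = √(-0.001429² + -0.001538²) = 0.002099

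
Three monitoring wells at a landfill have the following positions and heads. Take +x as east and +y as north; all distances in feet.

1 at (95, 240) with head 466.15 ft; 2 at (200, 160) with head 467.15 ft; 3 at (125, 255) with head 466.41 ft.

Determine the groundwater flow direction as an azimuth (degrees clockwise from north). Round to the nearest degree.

Three-point gradient (reference 1): Δ to 2 = (105, -80, +1.00), Δ to 3 = (30, 15, +0.26).
∂h/∂x = +0.009006, ∂h/∂y = -0.0006792 (det = 3975).
Flow direction (−∇h) has components (-0.009006 E, +0.0006792 N).
Azimuth = atan2(E, N) = atan2(-0.009006, +0.0006792) = 274.3° ≈ 274°.

274°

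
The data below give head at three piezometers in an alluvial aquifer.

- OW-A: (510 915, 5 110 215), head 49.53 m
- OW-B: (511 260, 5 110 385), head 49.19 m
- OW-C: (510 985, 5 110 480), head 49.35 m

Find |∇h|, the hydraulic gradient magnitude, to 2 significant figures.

Taking OW-A as reference: OW-B−OW-A = (345, 170, -0.34); OW-C−OW-A = (70, 265, -0.18).
Determinant of the coordinate differences = 345·265 − 70·170 = 79525.
∂h/∂x = [(-0.34)·265 − (-0.18)·170] / 79525 = -0.0007482
∂h/∂y = [345·(-0.18) − 70·(-0.34)] / 79525 = -0.0004816
|∇h| = √(-0.0007482² + -0.0004816²) = 0.0008898

0.00089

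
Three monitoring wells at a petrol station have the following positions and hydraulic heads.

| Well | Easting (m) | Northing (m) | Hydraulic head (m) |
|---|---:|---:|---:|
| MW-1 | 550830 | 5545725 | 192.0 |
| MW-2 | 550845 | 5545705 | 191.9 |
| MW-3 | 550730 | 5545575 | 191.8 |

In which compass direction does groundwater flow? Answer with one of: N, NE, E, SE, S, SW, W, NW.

Differences from MW-1: to MW-2 (Δx, Δy, Δh) = (15, -20, -0.1); to MW-3 = (-100, -150, -0.2).
Solve a·Δx + b·Δy = Δh: det = 15·(-150) − (-100)·(-20) = -4250.
∂h/∂x = [(-0.1)·(-150) − (-0.2)·(-20)] / -4250 = -0.002588
∂h/∂y = [15·(-0.2) − (-100)·(-0.1)] / -4250 = +0.003059
Flow = −∇h = (+0.002588 east, -0.003059 north), which points southeast.

SE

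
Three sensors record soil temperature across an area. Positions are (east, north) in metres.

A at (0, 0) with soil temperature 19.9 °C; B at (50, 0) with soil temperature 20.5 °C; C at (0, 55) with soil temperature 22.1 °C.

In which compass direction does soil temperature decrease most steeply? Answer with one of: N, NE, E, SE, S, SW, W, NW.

S

∂T/∂x = (20.5 − 19.9) / (50 − 0) = +0.01200
∂T/∂y = (22.1 − 19.9) / (55 − 0) = +0.04000
Steepest decrease is along −∇f = (-0.01200 E, -0.04000 N) → south.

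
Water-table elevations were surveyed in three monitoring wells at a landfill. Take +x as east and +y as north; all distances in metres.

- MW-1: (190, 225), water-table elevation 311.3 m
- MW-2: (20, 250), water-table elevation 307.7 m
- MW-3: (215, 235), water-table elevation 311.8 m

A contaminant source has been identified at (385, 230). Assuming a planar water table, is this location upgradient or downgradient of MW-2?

With h = a·x + b·y + c and MW-1 as origin, the differences give:
  (-170)·a + 25·b = -3.6
  25·a + 10·b = +0.5
Eliminate b (×10 and ×25, subtract): -2325·a = -48.50 → a = ∂h/∂x = +0.02086
Back-substitute: b = ∂h/∂y = -0.002151.
Head at (385, 230) = 311.3 + (+0.02086)·(195) + (-0.002151)·(5) = 315.36 m.
That is higher than the 307.7 m at MW-2, so the point is upgradient.

upgradient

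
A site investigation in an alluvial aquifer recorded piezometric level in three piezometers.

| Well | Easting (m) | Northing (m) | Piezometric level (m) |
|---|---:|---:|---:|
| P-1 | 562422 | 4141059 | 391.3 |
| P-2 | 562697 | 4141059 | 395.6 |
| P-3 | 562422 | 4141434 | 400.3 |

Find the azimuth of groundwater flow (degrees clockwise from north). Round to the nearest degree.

213°

∂h/∂x = (395.6 − 391.3) / (562697 − 562422) = +0.01564
∂h/∂y = (400.3 − 391.3) / (4141434 − 4141059) = +0.02400
Flow direction (−∇h) has components (-0.01564 E, -0.02400 N).
Azimuth = atan2(E, N) = atan2(-0.01564, -0.02400) = 213.1° ≈ 213°.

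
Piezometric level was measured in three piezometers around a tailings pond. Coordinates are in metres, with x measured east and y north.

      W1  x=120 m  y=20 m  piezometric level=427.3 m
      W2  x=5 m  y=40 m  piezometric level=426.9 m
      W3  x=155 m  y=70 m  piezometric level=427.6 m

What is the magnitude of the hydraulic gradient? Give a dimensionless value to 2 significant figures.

Taking W1 as reference: W2−W1 = (-115, 20, -0.4); W3−W1 = (35, 50, +0.3).
Determinant of the coordinate differences = (-115)·50 − 35·20 = -6450.
∂h/∂x = [(-0.4)·50 − (+0.3)·20] / -6450 = +0.004031
∂h/∂y = [(-115)·(+0.3) − 35·(-0.4)] / -6450 = +0.003178
|∇h| = √(0.004031² + 0.003178²) = 0.005133

0.0051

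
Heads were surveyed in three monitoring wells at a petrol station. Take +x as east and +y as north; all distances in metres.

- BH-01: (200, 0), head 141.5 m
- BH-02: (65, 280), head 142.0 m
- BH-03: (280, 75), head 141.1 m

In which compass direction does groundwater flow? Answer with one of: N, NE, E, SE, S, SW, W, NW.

E

Three-point gradient (reference BH-01): Δ to BH-02 = (-135, 280, +0.5), Δ to BH-03 = (80, 75, -0.4).
∂h/∂x = -0.004596, ∂h/∂y = -0.0004304 (det = -32525).
Flow = −∇h = (+0.004596 east, +0.0004304 north), which points east.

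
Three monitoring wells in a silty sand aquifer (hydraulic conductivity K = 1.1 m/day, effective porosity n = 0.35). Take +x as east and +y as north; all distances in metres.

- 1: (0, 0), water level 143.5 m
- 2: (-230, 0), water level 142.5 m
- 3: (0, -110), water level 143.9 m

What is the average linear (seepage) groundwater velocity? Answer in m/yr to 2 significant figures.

6.5 m/yr

∂h/∂x = (142.5 − 143.5) / (-230 − 0) = +0.004348
∂h/∂y = (143.9 − 143.5) / (-110 − 0) = -0.003636
|∇h| = √(0.004348² + -0.003636²) = 0.005668
Seepage velocity v = K·i/n = 1.1 × 0.005668 / 0.35 = 0.01781 m/day = 6.505 m/yr.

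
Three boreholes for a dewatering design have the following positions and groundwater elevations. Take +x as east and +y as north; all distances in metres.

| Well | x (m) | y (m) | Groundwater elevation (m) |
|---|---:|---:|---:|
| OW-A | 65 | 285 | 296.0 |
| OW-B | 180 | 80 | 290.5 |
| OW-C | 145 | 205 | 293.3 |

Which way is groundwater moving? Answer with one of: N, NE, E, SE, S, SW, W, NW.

SE

Taking OW-A as reference: OW-B−OW-A = (115, -205, -5.5); OW-C−OW-A = (80, -80, -2.7).
Determinant of the coordinate differences = 115·(-80) − 80·(-205) = 7200.
∂h/∂x = [(-5.5)·(-80) − (-2.7)·(-205)] / 7200 = -0.01576
∂h/∂y = [115·(-2.7) − 80·(-5.5)] / 7200 = +0.01799
Flow = −∇h = (+0.01576 east, -0.01799 north), which points southeast.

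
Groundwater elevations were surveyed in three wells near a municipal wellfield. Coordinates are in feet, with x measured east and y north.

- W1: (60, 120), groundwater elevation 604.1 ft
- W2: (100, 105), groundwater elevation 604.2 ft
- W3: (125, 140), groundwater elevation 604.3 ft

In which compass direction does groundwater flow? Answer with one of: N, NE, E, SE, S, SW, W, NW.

W

Taking W1 as reference: W2−W1 = (40, -15, +0.1); W3−W1 = (65, 20, +0.2).
Solve a·Δx + b·Δy = Δh: det = 40·20 − 65·(-15) = 1775.
∂h/∂x = [(+0.1)·20 − (+0.2)·(-15)] / 1775 = +0.002817
∂h/∂y = [40·(+0.2) − 65·(+0.1)] / 1775 = +0.0008451
Flow = −∇h = (-0.002817 east, -0.0008451 north), which points west.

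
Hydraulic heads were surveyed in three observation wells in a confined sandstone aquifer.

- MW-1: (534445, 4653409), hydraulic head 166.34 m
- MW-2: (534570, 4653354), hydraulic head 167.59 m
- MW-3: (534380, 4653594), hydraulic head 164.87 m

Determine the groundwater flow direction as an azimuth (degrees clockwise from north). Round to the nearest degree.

Taking MW-1 as reference: MW-2−MW-1 = (125, -55, +1.25); MW-3−MW-1 = (-65, 185, -1.47).
Determinant of the coordinate differences = 125·185 − (-65)·(-55) = 19550.
∂h/∂x = [(+1.25)·185 − (-1.47)·(-55)] / 19550 = +0.007693
∂h/∂y = [125·(-1.47) − (-65)·(+1.25)] / 19550 = -0.005243
Flow direction (−∇h) has components (-0.007693 E, +0.005243 N).
Azimuth = atan2(E, N) = atan2(-0.007693, +0.005243) = 304.3° ≈ 304°.

304°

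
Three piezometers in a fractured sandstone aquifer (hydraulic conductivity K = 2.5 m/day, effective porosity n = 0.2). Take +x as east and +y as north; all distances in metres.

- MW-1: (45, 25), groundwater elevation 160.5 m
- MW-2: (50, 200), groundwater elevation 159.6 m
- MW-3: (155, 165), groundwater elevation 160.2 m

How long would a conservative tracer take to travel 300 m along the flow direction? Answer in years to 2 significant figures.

With h = a·x + b·y + c and MW-1 as origin, the differences give:
  5·a + 175·b = -0.9
  110·a + 140·b = -0.3
Eliminate b (×140 and ×175, subtract): -18550·a = -73.50 → a = ∂h/∂x = +0.003962
Back-substitute: b = ∂h/∂y = -0.005256.
|∇h| = √(0.003962² + -0.005256²) = 0.006582
Seepage velocity v = K·i/n = 2.5 × 0.006582 / 0.2 = 0.08228 m/day.
t = 300 / 0.08228 = 3646 days = 9.98 years.

10.0 years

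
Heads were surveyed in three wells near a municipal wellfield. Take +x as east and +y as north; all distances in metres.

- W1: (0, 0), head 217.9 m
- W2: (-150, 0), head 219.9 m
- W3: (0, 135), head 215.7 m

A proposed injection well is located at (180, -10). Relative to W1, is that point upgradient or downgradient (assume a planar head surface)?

∂h/∂x = (219.9 − 217.9) / (-150 − 0) = -0.01333
∂h/∂y = (215.7 − 217.9) / (135 − 0) = -0.01630
Head at (180, -10) = 217.9 + (-0.01333)·(180) + (-0.01630)·(-10) = 215.66 m.
That is lower than the 217.9 m at W1, so the point is downgradient.

downgradient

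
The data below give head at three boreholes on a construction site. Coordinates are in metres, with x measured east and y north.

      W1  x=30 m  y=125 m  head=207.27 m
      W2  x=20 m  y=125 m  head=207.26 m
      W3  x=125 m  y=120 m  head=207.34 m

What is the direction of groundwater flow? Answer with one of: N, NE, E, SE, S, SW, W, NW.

Differences from W1: to W2 (Δx, Δy, Δh) = (-10, 0, -0.01); to W3 = (95, -5, +0.07).
Determinant of the coordinate differences = (-10)·(-5) − 95·0 = 50.
∂h/∂x = [(-0.01)·(-5) − (+0.07)·0] / 50 = +0.001000
∂h/∂y = [(-10)·(+0.07) − 95·(-0.01)] / 50 = +0.005000
Flow = −∇h = (-0.001000 east, -0.005000 north), which points south.

S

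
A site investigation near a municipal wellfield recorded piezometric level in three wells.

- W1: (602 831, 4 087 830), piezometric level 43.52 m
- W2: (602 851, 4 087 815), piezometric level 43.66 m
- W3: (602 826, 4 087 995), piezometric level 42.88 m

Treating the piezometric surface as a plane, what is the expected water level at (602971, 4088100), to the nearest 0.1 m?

With h = a·x + b·y + c and W1 as origin, the differences give:
  20·a + (-15)·b = +0.14
  (-5)·a + 165·b = -0.64
Eliminate b (×165 and ×(-15), subtract): 3225·a = 13.500 → a = ∂h/∂x = +0.004186
Back-substitute: b = ∂h/∂y = -0.003752.
h(602971, 4088100) = 43.52 + (+0.004186)·(140) + (-0.003752)·(270) = 43.52 +0.586 -1.013 = 43.093 m.

43.1 m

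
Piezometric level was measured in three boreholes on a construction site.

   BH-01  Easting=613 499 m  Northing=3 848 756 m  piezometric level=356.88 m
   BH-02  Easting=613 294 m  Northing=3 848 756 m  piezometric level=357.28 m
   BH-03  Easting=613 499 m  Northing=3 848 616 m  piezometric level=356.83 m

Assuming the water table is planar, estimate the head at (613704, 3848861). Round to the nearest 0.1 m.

∂h/∂x = (357.28 − 356.88) / (613294 − 613499) = -0.001951
∂h/∂y = (356.83 − 356.88) / (3848616 − 3848756) = +0.0003571
h(613704, 3848861) = 356.88 + (-0.001951)·(205) + (+0.0003571)·(105) = 356.88 -0.400 +0.038 = 356.517 m.

356.5 m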